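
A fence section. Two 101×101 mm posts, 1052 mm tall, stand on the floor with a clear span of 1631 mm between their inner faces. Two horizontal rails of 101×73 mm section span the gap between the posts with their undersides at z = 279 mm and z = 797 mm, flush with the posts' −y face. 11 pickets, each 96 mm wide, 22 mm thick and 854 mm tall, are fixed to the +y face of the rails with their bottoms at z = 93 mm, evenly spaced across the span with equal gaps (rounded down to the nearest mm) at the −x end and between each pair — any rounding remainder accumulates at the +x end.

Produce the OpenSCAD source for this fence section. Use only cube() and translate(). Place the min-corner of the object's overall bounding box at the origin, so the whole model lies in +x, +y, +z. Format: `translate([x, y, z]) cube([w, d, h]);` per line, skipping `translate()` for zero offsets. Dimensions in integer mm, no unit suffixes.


cube([101, 101, 1052]);
translate([1732, 0, 0]) cube([101, 101, 1052]);
translate([101, 0, 279]) cube([1631, 101, 73]);
translate([101, 0, 797]) cube([1631, 101, 73]);
translate([148, 101, 93]) cube([96, 22, 854]);
translate([291, 101, 93]) cube([96, 22, 854]);
translate([434, 101, 93]) cube([96, 22, 854]);
translate([577, 101, 93]) cube([96, 22, 854]);
translate([720, 101, 93]) cube([96, 22, 854]);
translate([863, 101, 93]) cube([96, 22, 854]);
translate([1006, 101, 93]) cube([96, 22, 854]);
translate([1149, 101, 93]) cube([96, 22, 854]);
translate([1292, 101, 93]) cube([96, 22, 854]);
translate([1435, 101, 93]) cube([96, 22, 854]);
translate([1578, 101, 93]) cube([96, 22, 854]);


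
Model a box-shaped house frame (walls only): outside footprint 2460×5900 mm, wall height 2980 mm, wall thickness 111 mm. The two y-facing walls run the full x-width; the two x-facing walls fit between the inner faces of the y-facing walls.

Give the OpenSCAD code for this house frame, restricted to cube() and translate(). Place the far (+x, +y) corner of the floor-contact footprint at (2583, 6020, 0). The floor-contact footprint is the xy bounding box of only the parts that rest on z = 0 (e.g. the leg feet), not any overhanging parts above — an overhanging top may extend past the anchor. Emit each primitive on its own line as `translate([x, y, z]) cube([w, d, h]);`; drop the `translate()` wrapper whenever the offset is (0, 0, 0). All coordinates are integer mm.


translate([123, 120, 0]) cube([2460, 111, 2980]);
translate([123, 5909, 0]) cube([2460, 111, 2980]);
translate([123, 231, 0]) cube([111, 5678, 2980]);
translate([2472, 231, 0]) cube([111, 5678, 2980]);


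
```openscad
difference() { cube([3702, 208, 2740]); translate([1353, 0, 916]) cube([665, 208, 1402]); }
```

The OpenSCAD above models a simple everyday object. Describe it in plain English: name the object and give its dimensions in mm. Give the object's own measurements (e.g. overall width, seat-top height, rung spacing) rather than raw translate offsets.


A wall 3702 mm long (x), 208 mm thick (y), 2740 mm tall, with a rectangular window opening cut through it. The opening is 665 mm wide and 1402 mm tall; its sill is at z = 916 mm and its near (−x) edge is 1353 mm from the wall's −x end. The opening passes through the full wall thickness.


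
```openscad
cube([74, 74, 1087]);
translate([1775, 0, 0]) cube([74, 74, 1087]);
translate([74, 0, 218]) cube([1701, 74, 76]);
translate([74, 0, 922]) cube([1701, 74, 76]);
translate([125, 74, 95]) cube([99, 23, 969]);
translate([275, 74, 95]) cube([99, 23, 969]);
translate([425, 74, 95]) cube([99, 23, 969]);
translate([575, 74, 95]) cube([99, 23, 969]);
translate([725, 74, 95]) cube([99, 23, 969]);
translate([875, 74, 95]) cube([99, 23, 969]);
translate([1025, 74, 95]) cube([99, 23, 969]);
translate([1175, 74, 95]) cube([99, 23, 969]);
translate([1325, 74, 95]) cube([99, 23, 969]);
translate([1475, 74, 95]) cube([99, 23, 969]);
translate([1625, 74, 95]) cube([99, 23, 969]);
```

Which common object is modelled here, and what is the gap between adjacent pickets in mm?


A fence section. The picket gap is 51 mm.

Two posts, two rails, 11 pickets — a fence section. Span 1701 mm holds 11 pickets of 99 mm with 12 equal gaps: ⌊(1701 − 11·99) / 12⌋ = 51 mm.


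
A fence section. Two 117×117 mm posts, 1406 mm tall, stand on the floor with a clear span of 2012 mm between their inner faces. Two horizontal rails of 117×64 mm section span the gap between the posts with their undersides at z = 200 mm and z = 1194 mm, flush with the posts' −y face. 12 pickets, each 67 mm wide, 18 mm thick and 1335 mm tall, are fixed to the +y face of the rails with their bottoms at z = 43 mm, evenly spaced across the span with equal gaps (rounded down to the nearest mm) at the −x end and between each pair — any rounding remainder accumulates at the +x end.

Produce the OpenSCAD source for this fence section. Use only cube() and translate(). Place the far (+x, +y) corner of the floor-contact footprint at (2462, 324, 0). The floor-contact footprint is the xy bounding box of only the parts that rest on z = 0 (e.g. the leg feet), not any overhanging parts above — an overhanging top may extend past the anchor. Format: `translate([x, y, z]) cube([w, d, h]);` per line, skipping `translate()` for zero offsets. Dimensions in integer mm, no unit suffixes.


translate([216, 207, 0]) cube([117, 117, 1406]);
translate([2345, 207, 0]) cube([117, 117, 1406]);
translate([333, 207, 200]) cube([2012, 117, 64]);
translate([333, 207, 1194]) cube([2012, 117, 64]);
translate([425, 324, 43]) cube([67, 18, 1335]);
translate([584, 324, 43]) cube([67, 18, 1335]);
translate([743, 324, 43]) cube([67, 18, 1335]);
translate([902, 324, 43]) cube([67, 18, 1335]);
translate([1061, 324, 43]) cube([67, 18, 1335]);
translate([1220, 324, 43]) cube([67, 18, 1335]);
translate([1379, 324, 43]) cube([67, 18, 1335]);
translate([1538, 324, 43]) cube([67, 18, 1335]);
translate([1697, 324, 43]) cube([67, 18, 1335]);
translate([1856, 324, 43]) cube([67, 18, 1335]);
translate([2015, 324, 43]) cube([67, 18, 1335]);
translate([2174, 324, 43]) cube([67, 18, 1335]);


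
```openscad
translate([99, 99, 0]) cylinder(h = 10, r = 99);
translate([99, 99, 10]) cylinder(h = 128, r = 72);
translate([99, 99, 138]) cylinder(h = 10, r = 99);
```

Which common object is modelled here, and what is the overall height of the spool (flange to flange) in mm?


A spool. The overall height is 148 mm.

Three coaxial cylinders, large–small–large — a spool. Two 10 mm flanges and a 128 mm core give 10 + 128 + 10 = 148 mm.


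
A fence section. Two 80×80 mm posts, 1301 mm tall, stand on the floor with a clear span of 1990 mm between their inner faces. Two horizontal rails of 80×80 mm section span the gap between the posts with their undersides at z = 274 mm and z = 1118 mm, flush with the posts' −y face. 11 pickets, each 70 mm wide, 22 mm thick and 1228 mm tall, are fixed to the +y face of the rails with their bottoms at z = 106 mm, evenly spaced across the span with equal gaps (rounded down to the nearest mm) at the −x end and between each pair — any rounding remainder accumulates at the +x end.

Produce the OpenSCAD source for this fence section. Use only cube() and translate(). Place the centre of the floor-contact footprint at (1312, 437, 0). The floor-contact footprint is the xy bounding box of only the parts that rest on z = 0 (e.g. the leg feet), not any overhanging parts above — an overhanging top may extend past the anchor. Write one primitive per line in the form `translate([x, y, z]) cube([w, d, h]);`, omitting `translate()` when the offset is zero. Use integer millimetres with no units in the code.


translate([237, 397, 0]) cube([80, 80, 1301]);
translate([2307, 397, 0]) cube([80, 80, 1301]);
translate([317, 397, 274]) cube([1990, 80, 80]);
translate([317, 397, 1118]) cube([1990, 80, 80]);
translate([418, 477, 106]) cube([70, 22, 1228]);
translate([589, 477, 106]) cube([70, 22, 1228]);
translate([760, 477, 106]) cube([70, 22, 1228]);
translate([931, 477, 106]) cube([70, 22, 1228]);
translate([1102, 477, 106]) cube([70, 22, 1228]);
translate([1273, 477, 106]) cube([70, 22, 1228]);
translate([1444, 477, 106]) cube([70, 22, 1228]);
translate([1615, 477, 106]) cube([70, 22, 1228]);
translate([1786, 477, 106]) cube([70, 22, 1228]);
translate([1957, 477, 106]) cube([70, 22, 1228]);
translate([2128, 477, 106]) cube([70, 22, 1228]);


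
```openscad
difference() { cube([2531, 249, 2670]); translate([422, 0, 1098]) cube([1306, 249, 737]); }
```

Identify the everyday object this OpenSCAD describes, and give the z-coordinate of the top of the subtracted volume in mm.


A wall with a window opening. The window head height is 1835 mm.

A wall with a rectangular opening subtracted — a window. Sill at z = 1098, opening 737 mm tall, so the head is at 1098 + 737 = 1835 mm.


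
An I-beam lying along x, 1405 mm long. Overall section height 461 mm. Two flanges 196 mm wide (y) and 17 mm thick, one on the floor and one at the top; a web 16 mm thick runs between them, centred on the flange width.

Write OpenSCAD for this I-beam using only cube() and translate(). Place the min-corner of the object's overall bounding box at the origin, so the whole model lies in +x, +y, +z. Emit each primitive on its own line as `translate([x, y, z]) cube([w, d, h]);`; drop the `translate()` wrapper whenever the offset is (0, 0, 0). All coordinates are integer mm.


cube([1405, 196, 17]);
translate([0, 90, 17]) cube([1405, 16, 427]);
translate([0, 0, 444]) cube([1405, 196, 17]);


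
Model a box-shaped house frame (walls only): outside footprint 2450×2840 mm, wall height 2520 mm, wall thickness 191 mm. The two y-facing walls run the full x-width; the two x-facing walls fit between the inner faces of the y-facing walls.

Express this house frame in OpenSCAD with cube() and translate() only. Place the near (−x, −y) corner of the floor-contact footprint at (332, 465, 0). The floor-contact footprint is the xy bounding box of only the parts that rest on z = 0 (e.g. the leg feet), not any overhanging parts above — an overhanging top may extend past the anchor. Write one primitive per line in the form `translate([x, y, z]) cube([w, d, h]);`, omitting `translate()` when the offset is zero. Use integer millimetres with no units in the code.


translate([332, 465, 0]) cube([2450, 191, 2520]);
translate([332, 3114, 0]) cube([2450, 191, 2520]);
translate([332, 656, 0]) cube([191, 2458, 2520]);
translate([2591, 656, 0]) cube([191, 2458, 2520]);


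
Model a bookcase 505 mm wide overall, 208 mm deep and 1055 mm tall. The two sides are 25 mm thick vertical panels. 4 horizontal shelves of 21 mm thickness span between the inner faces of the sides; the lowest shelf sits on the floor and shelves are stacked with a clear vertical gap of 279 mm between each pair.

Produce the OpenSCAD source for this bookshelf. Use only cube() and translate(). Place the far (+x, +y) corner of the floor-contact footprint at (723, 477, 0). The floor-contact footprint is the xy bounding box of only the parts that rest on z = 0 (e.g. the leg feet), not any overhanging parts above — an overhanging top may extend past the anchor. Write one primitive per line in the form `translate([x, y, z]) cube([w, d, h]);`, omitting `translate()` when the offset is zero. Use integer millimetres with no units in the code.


translate([218, 269, 0]) cube([25, 208, 1055]);
translate([698, 269, 0]) cube([25, 208, 1055]);
translate([243, 269, 0]) cube([455, 208, 21]);
translate([243, 269, 300]) cube([455, 208, 21]);
translate([243, 269, 600]) cube([455, 208, 21]);
translate([243, 269, 900]) cube([455, 208, 21]);


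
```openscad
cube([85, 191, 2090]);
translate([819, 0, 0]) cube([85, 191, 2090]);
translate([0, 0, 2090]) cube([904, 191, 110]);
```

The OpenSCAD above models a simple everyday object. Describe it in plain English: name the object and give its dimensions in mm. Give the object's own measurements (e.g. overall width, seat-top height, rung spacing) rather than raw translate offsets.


A door frame. The clear opening is 734 mm wide and 2090 mm high. Two 85 mm wide jambs, 191 mm deep, stand either side of the opening from the floor to the top of the opening. A 110 mm thick head sits across the top of both jambs, spanning the full outside width of the frame.


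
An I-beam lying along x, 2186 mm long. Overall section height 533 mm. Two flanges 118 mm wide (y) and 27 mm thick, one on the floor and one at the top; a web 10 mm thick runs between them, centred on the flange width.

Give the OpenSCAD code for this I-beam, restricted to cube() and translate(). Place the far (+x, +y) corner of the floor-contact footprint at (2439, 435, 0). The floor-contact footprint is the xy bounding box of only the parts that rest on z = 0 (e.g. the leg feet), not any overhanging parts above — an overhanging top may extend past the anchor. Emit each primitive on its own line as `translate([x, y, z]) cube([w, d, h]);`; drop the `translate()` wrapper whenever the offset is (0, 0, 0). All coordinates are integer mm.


translate([253, 317, 0]) cube([2186, 118, 27]);
translate([253, 371, 27]) cube([2186, 10, 479]);
translate([253, 317, 506]) cube([2186, 118, 27]);


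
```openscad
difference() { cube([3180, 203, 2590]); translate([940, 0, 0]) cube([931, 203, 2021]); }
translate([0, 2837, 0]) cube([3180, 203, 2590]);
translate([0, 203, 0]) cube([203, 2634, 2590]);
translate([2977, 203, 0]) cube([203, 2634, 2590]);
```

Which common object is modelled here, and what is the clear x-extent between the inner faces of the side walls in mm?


A single room. The interior width is 2774 mm.

Four walls enclosing a rectangle with a door in the front wall — a room. Outside width 3180 minus two 203 mm walls gives 2774 mm.


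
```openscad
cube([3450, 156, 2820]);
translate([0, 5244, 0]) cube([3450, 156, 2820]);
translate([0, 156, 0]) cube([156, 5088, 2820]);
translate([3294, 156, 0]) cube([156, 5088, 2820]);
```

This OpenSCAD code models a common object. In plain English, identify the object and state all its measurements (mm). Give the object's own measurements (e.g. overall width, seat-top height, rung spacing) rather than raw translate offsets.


The wall frame of a small rectangular building: four walls, each 2820 mm tall and 156 mm thick, enclosing a footprint 3450 mm (x) by 5400 mm (y) outside-to-outside, with no floor or roof. The front and back walls (the −y and +y sides) span the full width; the two side walls fit between them.


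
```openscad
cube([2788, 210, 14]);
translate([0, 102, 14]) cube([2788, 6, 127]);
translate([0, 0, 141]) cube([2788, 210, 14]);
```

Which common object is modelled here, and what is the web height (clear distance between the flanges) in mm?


An I-beam. The web height is 127 mm.

Two wide flanges with a thin centred web — an I-beam. Overall 155 mm minus two 14 mm flanges gives a web of 155 − 2·14 = 127 mm.


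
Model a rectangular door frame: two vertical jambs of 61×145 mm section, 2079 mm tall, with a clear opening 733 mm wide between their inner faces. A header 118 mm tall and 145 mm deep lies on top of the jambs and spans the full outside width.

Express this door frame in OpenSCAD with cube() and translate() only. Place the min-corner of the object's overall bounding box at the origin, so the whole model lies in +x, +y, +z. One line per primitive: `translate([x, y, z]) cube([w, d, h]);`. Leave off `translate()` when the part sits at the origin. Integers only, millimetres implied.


cube([61, 145, 2079]);
translate([794, 0, 0]) cube([61, 145, 2079]);
translate([0, 0, 2079]) cube([855, 145, 118]);


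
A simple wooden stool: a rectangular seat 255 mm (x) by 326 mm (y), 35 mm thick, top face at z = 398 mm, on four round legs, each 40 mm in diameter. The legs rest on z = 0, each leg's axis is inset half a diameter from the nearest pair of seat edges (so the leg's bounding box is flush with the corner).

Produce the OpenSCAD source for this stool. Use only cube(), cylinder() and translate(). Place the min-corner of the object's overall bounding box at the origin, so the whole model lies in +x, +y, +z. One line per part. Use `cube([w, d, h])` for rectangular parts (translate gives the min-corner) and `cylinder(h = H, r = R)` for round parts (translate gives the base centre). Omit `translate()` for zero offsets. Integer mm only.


// leg_h = 398 - 35 = 363
translate([0, 0, 363]) cube([255, 326, 35]);
translate([20, 20, 0]) cylinder(h = 363, r = 20);
translate([235, 20, 0]) cylinder(h = 363, r = 20);
translate([20, 306, 0]) cylinder(h = 363, r = 20);
translate([235, 306, 0]) cylinder(h = 363, r = 20);


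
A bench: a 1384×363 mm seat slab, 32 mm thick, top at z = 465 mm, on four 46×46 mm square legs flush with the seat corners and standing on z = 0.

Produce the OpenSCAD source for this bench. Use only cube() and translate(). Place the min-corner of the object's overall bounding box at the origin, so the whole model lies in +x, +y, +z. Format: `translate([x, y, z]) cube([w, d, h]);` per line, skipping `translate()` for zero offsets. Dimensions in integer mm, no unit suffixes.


translate([0, 0, 433]) cube([1384, 363, 32]);
cube([46, 46, 433]);
translate([0, 317, 0]) cube([46, 46, 433]);
translate([1338, 0, 0]) cube([46, 46, 433]);
translate([1338, 317, 0]) cube([46, 46, 433]);


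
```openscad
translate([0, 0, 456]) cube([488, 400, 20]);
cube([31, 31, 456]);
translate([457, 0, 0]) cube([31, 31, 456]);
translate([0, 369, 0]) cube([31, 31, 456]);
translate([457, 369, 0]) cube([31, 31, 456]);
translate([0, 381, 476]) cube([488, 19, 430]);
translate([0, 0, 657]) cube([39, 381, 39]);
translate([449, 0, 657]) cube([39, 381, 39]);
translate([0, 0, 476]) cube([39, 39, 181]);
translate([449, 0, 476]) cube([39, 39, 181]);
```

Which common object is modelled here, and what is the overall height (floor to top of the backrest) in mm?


A chair. The overall height is 906 mm.

A slab on four corner posts with a tall panel at the back — a chair. The seat slab sits at z = 456 with thickness 20, and the 430 mm backrest starts at the seat top, so the overall height is 456 + 20 + 430 = 906 mm.


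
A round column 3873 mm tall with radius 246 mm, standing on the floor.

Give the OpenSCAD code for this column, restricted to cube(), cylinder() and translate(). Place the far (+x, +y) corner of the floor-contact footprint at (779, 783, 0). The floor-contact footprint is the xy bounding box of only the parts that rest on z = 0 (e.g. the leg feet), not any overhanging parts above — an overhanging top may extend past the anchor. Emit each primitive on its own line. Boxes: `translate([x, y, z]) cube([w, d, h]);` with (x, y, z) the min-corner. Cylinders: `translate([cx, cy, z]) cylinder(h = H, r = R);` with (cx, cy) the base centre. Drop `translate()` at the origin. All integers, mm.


translate([533, 537, 0]) cylinder(h = 3873, r = 246);


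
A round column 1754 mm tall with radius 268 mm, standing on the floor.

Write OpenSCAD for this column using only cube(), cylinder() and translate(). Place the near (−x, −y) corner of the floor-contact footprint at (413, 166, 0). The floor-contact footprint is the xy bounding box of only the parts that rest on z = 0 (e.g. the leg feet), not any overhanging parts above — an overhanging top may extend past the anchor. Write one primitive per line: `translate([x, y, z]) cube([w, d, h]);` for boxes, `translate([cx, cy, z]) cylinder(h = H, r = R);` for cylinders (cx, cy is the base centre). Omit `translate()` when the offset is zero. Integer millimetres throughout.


translate([681, 434, 0]) cylinder(h = 1754, r = 268);


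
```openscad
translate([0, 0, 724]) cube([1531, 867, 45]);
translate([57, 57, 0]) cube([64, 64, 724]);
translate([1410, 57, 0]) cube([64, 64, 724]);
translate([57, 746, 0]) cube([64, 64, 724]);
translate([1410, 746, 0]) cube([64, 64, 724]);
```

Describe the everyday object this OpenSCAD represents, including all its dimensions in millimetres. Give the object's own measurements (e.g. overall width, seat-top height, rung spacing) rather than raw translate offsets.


A table: top 1531 mm (x) × 867 mm (y), 45 mm thick, upper face at z = 769 mm, on four 64×64 mm square legs, each inset 57 mm from the nearest pair of top edges from z = 0 to the bottom of the top.


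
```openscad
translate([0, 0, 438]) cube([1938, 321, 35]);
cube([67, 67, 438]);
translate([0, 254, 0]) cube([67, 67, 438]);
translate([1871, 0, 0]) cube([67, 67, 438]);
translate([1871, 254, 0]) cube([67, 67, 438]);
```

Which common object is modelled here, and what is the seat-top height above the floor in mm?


A bench. The seat-top height is 473 mm.

A long slab on four corner posts — a bench. The slab sits at z = 438 with thickness 35, so the top is 438 + 35 = 473 mm.


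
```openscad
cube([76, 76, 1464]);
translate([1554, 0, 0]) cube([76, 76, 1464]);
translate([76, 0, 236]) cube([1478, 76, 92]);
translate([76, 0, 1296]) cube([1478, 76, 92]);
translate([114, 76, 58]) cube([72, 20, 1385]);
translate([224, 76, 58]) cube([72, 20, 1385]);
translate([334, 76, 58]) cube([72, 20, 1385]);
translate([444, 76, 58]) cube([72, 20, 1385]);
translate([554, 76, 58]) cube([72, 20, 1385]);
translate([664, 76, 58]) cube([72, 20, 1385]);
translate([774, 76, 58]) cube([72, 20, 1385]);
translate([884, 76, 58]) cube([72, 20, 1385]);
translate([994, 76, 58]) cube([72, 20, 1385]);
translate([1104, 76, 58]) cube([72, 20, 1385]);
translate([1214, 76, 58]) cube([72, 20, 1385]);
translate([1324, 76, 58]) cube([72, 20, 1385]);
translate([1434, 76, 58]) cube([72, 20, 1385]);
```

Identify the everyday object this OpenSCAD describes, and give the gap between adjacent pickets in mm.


A fence section. The picket gap is 38 mm.

Two posts, two rails, 13 pickets — a fence section. Span 1478 mm holds 13 pickets of 72 mm with 14 equal gaps: ⌊(1478 − 13·72) / 14⌋ = 38 mm.


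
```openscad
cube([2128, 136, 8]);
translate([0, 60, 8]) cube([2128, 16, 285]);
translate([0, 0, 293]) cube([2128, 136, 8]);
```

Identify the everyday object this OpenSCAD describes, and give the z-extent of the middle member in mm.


An I-beam. The web height is 285 mm.

Two wide flanges with a thin centred web — an I-beam. Overall 301 mm minus two 8 mm flanges gives a web of 301 − 2·8 = 285 mm.


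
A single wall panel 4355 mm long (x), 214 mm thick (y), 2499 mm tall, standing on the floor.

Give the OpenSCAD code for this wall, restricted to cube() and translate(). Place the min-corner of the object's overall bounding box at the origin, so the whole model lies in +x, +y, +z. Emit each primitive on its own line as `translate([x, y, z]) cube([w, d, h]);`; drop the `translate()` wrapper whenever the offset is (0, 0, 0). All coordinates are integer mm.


cube([4355, 214, 2499]);


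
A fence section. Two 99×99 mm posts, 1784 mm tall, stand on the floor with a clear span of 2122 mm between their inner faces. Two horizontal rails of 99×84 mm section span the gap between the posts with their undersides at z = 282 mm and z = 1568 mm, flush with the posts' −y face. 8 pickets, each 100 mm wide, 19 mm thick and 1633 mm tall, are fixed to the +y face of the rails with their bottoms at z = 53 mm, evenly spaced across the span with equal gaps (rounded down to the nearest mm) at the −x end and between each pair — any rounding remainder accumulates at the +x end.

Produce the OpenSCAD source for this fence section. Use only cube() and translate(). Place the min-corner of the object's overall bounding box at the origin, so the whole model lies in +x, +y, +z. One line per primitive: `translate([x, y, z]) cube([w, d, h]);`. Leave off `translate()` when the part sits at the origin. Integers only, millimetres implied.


cube([99, 99, 1784]);
translate([2221, 0, 0]) cube([99, 99, 1784]);
translate([99, 0, 282]) cube([2122, 99, 84]);
translate([99, 0, 1568]) cube([2122, 99, 84]);
translate([245, 99, 53]) cube([100, 19, 1633]);
translate([491, 99, 53]) cube([100, 19, 1633]);
translate([737, 99, 53]) cube([100, 19, 1633]);
translate([983, 99, 53]) cube([100, 19, 1633]);
translate([1229, 99, 53]) cube([100, 19, 1633]);
translate([1475, 99, 53]) cube([100, 19, 1633]);
translate([1721, 99, 53]) cube([100, 19, 1633]);
translate([1967, 99, 53]) cube([100, 19, 1633]);


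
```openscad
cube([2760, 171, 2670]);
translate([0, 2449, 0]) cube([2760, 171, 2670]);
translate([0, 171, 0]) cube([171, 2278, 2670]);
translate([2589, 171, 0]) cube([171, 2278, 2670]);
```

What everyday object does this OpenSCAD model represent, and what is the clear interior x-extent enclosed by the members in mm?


A house (or room) frame. The interior width is 2418 mm.

Four 2670 mm walls enclosing a rectangle with no floor or roof — a room or house frame. Outside width is 2760 mm and wall thickness is 171 mm, so the interior width is 2760 − 2 × 171 = 2418 mm.


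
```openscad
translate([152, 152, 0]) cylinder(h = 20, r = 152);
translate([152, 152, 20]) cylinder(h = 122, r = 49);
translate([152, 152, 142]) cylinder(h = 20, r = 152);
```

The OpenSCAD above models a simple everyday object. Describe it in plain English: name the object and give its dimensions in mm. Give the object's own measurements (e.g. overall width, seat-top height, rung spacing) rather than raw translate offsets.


A spool: two coaxial disc flanges of radius 152 mm and thickness 20 mm, joined by a core cylinder of radius 49 mm and height 122 mm. The lower flange rests on z = 0 and the three cylinders share a vertical axis.


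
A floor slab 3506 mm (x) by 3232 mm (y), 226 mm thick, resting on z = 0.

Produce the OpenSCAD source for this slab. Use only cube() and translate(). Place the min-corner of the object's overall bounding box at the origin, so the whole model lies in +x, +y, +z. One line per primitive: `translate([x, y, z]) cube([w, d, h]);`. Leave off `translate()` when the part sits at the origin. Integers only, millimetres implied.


cube([3506, 3232, 226]);


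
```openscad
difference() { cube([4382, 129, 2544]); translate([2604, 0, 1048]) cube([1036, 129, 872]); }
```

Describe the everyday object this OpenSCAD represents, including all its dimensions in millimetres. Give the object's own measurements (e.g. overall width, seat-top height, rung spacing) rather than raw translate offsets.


A wall 4382 mm long (x), 129 mm thick (y), 2544 mm tall, with a rectangular window opening cut through it. The opening is 1036 mm wide and 872 mm tall; its sill is at z = 1048 mm and its near (−x) edge is 2604 mm from the wall's −x end. The opening passes through the full wall thickness.


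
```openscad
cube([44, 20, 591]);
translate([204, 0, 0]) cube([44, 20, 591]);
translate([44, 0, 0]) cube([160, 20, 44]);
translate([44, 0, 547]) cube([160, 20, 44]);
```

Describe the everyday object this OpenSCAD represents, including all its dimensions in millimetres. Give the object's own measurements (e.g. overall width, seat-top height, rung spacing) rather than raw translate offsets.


A rectangular picture frame lying in the x–z plane (depth along y). The opening is 160 mm wide (x) by 503 mm tall (z), surrounded by a border 44 mm wide on all four sides. The frame is 20 mm deep and is made of two full-height vertical stiles with two horizontal rails fitted between them.


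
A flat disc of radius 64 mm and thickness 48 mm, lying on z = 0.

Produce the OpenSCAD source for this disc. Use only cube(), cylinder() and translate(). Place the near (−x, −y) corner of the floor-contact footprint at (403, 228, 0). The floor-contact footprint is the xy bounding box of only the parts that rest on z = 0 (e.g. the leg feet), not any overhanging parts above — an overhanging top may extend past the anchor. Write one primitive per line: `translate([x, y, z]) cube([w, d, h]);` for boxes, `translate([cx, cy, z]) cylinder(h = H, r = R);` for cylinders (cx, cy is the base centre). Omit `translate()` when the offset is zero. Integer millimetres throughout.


translate([467, 292, 0]) cylinder(h = 48, r = 64);


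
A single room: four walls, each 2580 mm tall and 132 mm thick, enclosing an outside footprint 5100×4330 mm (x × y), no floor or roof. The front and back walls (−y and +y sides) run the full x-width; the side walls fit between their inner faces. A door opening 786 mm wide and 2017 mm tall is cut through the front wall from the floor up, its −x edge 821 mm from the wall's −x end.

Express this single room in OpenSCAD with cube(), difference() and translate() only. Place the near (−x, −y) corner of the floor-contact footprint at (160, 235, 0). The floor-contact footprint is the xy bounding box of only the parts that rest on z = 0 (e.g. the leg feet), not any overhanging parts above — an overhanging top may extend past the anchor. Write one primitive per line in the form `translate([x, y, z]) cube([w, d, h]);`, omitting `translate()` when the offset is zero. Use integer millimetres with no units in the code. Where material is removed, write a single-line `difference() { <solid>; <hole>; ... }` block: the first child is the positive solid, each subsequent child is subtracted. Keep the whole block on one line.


difference() { translate([160, 235, 0]) cube([5100, 132, 2580]); translate([981, 235, 0]) cube([786, 132, 2017]); }
translate([160, 4433, 0]) cube([5100, 132, 2580]);
translate([160, 367, 0]) cube([132, 4066, 2580]);
translate([5128, 367, 0]) cube([132, 4066, 2580]);


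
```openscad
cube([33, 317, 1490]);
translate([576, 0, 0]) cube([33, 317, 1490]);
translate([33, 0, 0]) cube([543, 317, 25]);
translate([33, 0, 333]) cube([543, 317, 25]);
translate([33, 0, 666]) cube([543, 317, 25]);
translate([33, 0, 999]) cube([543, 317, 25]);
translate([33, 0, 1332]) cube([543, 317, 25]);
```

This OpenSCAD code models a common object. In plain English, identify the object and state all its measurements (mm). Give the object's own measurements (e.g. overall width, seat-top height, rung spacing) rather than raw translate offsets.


An open bookshelf. Two side panels, each 33 mm thick, 317 mm deep and 1490 mm tall, stand 609 mm apart (outside-to-outside). Between them sit 5 shelves, each 25 mm thick and 317 mm deep, spanning the full gap between the sides. The bottom shelf rests on the floor (its underside at z = 0) and the clear gap between one shelf's top and the next shelf's underside is 308 mm.


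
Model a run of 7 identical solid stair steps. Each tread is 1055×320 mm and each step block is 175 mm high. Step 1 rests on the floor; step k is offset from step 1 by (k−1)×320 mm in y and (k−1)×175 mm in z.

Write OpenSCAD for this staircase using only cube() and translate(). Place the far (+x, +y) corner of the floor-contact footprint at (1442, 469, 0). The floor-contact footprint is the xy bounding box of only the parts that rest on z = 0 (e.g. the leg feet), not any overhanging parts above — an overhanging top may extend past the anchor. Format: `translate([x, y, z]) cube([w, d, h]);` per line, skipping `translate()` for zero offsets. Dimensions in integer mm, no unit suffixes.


translate([387, 149, 0]) cube([1055, 320, 175]);
translate([387, 469, 175]) cube([1055, 320, 175]);
translate([387, 789, 350]) cube([1055, 320, 175]);
translate([387, 1109, 525]) cube([1055, 320, 175]);
translate([387, 1429, 700]) cube([1055, 320, 175]);
translate([387, 1749, 875]) cube([1055, 320, 175]);
translate([387, 2069, 1050]) cube([1055, 320, 175]);


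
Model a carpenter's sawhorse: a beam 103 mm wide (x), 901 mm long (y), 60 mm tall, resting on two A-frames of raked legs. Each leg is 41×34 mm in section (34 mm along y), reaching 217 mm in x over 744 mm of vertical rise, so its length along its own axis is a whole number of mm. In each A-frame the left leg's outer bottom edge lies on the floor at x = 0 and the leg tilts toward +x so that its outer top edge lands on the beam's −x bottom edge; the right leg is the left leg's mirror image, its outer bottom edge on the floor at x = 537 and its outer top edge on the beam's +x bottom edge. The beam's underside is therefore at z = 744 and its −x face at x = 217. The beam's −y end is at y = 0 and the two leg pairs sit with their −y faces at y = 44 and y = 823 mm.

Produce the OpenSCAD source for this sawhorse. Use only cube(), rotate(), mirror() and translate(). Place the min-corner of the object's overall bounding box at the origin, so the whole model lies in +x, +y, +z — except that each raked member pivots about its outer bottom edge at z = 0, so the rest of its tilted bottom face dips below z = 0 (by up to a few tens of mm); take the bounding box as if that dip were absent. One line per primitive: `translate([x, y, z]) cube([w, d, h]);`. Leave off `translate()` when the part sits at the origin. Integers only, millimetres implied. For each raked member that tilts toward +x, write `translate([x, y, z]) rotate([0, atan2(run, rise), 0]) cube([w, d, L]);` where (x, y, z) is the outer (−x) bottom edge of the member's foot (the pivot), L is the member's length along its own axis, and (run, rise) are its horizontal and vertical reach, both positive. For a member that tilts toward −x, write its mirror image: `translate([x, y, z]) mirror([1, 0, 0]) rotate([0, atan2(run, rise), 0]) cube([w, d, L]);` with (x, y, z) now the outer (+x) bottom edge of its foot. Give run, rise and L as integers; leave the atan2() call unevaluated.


translate([217, 0, 744]) cube([103, 901, 60]);
translate([0, 44, 0]) rotate([0, atan2(217, 744), 0]) cube([41, 34, 775]);
translate([537, 44, 0]) mirror([1, 0, 0]) rotate([0, atan2(217, 744), 0]) cube([41, 34, 775]);
translate([0, 823, 0]) rotate([0, atan2(217, 744), 0]) cube([41, 34, 775]);
translate([537, 823, 0]) mirror([1, 0, 0]) rotate([0, atan2(217, 744), 0]) cube([41, 34, 775]);


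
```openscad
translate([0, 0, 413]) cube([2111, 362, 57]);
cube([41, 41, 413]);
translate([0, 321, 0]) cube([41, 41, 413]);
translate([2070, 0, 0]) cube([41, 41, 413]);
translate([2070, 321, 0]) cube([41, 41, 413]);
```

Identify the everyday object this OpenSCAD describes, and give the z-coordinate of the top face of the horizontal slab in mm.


A bench. The seat-top height is 470 mm.

A long slab on four corner posts — a bench. The slab sits at z = 413 with thickness 57, so the top is 413 + 57 = 470 mm.


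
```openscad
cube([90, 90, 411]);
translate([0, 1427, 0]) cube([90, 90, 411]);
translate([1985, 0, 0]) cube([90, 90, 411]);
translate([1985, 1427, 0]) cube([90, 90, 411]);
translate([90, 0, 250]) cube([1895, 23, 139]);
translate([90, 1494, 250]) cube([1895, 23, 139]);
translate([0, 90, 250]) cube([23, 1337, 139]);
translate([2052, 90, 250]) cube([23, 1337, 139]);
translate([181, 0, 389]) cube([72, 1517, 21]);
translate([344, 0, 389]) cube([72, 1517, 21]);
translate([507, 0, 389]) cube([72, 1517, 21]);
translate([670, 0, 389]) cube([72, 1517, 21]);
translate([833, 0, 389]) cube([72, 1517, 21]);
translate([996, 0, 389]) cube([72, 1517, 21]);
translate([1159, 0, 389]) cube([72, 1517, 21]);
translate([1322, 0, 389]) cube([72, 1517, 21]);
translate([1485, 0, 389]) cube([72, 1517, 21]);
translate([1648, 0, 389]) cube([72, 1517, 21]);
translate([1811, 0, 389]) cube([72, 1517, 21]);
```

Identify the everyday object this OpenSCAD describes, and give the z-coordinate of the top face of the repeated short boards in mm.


A bed frame. The slat-top height is 410 mm.

Four posts, four rails, and a row of slats — a bed frame. Slats sit on the rails at z = 250 + 139 = 389; with slat thickness 21, the top is 410 mm.


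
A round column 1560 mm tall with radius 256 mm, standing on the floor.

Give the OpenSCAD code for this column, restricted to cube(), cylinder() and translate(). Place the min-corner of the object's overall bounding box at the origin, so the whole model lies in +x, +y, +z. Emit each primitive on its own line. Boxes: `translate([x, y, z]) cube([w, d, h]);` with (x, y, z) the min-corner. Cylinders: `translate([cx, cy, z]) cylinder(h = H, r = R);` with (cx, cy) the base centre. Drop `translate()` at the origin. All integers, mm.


translate([256, 256, 0]) cylinder(h = 1560, r = 256);


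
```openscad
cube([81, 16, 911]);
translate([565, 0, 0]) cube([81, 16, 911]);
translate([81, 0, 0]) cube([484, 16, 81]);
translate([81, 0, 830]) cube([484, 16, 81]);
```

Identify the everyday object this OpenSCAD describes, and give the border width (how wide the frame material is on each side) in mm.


A picture frame. The border width is 81 mm.

Four thin pieces enclosing a rectangular opening — a picture frame. The two full-height stiles are 911 mm tall; the top rail sits at z = 830 and is 81 mm tall, so the border above the opening is 911 − 830 = 81 mm, matching the stile x-width.


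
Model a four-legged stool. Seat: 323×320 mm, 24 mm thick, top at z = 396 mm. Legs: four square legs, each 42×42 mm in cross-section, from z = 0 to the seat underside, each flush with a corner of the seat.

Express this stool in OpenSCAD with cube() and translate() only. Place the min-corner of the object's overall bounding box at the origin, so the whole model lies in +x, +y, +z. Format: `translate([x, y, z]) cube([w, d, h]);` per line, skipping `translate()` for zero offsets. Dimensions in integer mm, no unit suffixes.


// leg_h = 396 - 24 = 372
translate([0, 0, 372]) cube([323, 320, 24]);
cube([42, 42, 372]);
translate([281, 0, 0]) cube([42, 42, 372]);
translate([0, 278, 0]) cube([42, 42, 372]);
translate([281, 278, 0]) cube([42, 42, 372]);


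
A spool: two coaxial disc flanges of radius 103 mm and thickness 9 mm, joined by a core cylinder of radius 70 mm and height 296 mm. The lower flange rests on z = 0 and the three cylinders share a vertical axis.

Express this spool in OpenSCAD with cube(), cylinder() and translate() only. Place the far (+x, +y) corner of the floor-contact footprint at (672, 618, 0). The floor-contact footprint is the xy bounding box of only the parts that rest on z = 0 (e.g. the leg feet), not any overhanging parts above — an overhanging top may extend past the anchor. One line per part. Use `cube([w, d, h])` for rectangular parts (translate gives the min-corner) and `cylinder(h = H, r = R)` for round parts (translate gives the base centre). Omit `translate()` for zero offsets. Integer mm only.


translate([569, 515, 0]) cylinder(h = 9, r = 103);
translate([569, 515, 9]) cylinder(h = 296, r = 70);
translate([569, 515, 305]) cylinder(h = 9, r = 103);


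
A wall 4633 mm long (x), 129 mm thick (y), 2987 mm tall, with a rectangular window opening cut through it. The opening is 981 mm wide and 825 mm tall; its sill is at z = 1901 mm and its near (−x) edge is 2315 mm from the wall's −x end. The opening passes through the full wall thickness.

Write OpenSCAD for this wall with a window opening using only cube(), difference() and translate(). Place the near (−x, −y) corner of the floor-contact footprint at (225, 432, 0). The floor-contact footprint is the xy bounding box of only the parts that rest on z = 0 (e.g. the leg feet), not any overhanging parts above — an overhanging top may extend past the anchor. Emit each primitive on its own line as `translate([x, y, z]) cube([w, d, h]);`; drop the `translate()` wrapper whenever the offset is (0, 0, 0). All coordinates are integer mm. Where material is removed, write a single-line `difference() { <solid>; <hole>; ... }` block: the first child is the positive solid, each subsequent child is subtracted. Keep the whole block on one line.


difference() { translate([225, 432, 0]) cube([4633, 129, 2987]); translate([2540, 432, 1901]) cube([981, 129, 825]); }


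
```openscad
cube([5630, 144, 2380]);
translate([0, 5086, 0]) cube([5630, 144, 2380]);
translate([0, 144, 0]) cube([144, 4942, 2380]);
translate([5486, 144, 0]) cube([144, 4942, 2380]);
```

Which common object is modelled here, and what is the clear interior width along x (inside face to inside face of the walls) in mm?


A house (or room) frame. The interior width is 5342 mm.

Four 2380 mm walls enclosing a rectangle with no floor or roof — a room or house frame. Outside width is 5630 mm and wall thickness is 144 mm, so the interior width is 5630 − 2 × 144 = 5342 mm.


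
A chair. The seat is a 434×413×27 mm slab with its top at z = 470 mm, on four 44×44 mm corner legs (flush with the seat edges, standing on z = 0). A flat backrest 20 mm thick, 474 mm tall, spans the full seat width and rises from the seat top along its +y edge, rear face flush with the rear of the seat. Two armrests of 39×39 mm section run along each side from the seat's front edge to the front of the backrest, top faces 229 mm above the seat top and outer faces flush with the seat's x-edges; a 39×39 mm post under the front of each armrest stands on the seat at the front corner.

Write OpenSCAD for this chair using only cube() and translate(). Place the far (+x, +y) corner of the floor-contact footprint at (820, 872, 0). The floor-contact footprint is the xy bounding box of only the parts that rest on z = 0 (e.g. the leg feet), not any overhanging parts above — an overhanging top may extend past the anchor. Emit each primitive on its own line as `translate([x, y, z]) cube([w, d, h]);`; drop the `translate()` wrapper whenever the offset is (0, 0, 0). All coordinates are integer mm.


translate([386, 459, 443]) cube([434, 413, 27]);
translate([386, 459, 0]) cube([44, 44, 443]);
translate([776, 459, 0]) cube([44, 44, 443]);
translate([386, 828, 0]) cube([44, 44, 443]);
translate([776, 828, 0]) cube([44, 44, 443]);
translate([386, 852, 470]) cube([434, 20, 474]);
translate([386, 459, 660]) cube([39, 393, 39]);
translate([781, 459, 660]) cube([39, 393, 39]);
translate([386, 459, 470]) cube([39, 39, 190]);
translate([781, 459, 470]) cube([39, 39, 190]);
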